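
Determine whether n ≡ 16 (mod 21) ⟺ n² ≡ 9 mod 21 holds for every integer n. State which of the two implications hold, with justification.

Both directions fail.

[⇒] This fails: take n = 16. Then 16 ≡ 16 (mod 21), but 16² = 256 ≡ 4 (mod 21), not 9.

[⇐] This fails: take n = 3. Then 3² = 9 ≡ 9 (mod 21), yet 3 ≡ 3 (mod 21), not 16.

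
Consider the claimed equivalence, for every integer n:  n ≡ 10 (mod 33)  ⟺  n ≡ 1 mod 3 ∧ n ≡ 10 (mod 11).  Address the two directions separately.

(→) Suppose n ≡ 10 (mod 33); write n = 33j + 10. Since 3 ∣ 33, reducing mod 3 gives n ≡ 10 ≡ 1 (mod 3); since 11 ∣ 33, reducing mod 11 gives n ≡ 10 (mod 11).

(←) Conversely, if n ≡ 1 (mod 3) and n ≡ 10 (mod 11), then by the Chinese remainder theorem n ≡ 10 (mod 33). This is exactly n ≡ 10 (mod 33).

Both directions hold; the statement is true.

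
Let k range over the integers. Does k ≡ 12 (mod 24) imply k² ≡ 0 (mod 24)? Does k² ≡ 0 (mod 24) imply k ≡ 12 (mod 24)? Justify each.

Only the forward implication holds.

[⇒] Suppose k ≡ 12 (mod 24). Write k = 24j + 12. Then (24j + 12)² = 576j² + 576j + 144 = 24(24j² + 24j + 6) + 0, so k² ≡ 0 (mod 24).

[⇐] This fails: take k = 0. Then 0² = 0 ≡ 0 (mod 24), yet 0 ≡ 0 (mod 24), not 12.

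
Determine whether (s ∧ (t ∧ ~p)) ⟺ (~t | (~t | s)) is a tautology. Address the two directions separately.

(→) Assume the antecedent. If s is true, ~t | (~t | s) reduces to true regardless of the other variables. If s is false, the antecedent cannot hold. Either way ~t | (~t | s) holds.

(←) This fails. Under s = F, p = F, t = F, the left side is false but the right side is true.

The forward direction holds; the converse fails.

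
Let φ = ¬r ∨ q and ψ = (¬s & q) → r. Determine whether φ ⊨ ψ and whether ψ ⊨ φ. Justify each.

Neither implication holds.

Forward direction. This fails. Under s = F, q = T, r = F, the left side is true but the right side is false.

Converse. This fails. Under s = F, q = F, r = T, the left side is false but the right side is true.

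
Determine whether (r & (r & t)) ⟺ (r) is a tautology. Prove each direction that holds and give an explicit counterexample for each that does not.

[⇐] This fails. Under t = F, r = T, the left side is false but the right side is true.

[⇒] Assume the antecedent. If t is true, the antecedent forces (t = T, r = T), and r holds there. If t is false, the antecedent cannot hold. Either way r holds.

The forward direction holds; the converse fails.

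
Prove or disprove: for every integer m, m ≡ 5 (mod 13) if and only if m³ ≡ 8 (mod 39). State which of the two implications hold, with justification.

(→) This fails: take m = 18. Then 18 ≡ 5 (mod 13), but 18³ = 5832 ≡ 21 (mod 39), not 8.

(←) This fails: take m = 2. Then 2³ = 8 ≡ 8 (mod 39), yet 2 ≡ 2 (mod 13), not 5.

Neither implication holds.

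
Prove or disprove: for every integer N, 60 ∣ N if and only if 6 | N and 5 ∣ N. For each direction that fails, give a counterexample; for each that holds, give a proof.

Only the forward direction holds.

[⇒] If 60 ∣ N, write N = 60q. Since 60 = 10·6, N = 6·(10q), so 6 ∣ N; and since 60 = 12·5, N = 5·(12q), so 5 ∣ N.

[⇐] This fails: take N = 30. Both 6 ∣ 30 and 5 ∣ 30, yet 30 is not a multiple of 60 (since 30 = 0·60 + 30), so 60 ∤ 30.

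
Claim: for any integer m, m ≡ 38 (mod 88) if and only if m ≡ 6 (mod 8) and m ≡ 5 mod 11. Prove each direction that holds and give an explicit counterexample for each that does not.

Equivalent; both directions hold.

[⇒] Suppose m ≡ 38 (mod 88); write m = 88j + 38. Since 8 ∣ 88, reducing mod 8 gives m ≡ 38 ≡ 6 (mod 8); since 11 ∣ 88, reducing mod 11 gives m ≡ 38 ≡ 5 (mod 11).

[⇐] Conversely, if m ≡ 6 (mod 8) and m ≡ 5 (mod 11), then by the Chinese remainder theorem m ≡ 38 (mod 88). This is exactly m ≡ 38 (mod 88).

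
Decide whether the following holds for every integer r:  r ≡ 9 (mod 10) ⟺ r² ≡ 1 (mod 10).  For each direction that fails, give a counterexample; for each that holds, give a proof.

(⇐) This fails: take r = 1. Then 1² = 1 ≡ 1 (mod 10), yet 1 ≡ 1 (mod 10), not 9.

(⇒) Suppose r ≡ 9 (mod 10). Write r = 10j + 9. Then (10j + 9)² = 100j² + 180j + 81 = 10(10j² + 18j + 8) + 1, so r² ≡ 1 (mod 10).

Not equivalent: only (⇒) holds.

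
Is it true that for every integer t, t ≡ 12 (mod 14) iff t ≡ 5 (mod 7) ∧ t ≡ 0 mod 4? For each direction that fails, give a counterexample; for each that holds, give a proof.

(⟸) If t ≡ 5 (mod 7) and t ≡ 0 (mod 4), then by the Chinese remainder theorem t ≡ 12 (mod 28). Since 12 ≡ 12 (mod 14) and 14 ∣ 28, we get t ≡ 12 (mod 14).

(⟹) This fails: t = 26 gives 26 ≡ 12 (mod 14) but 26 ≡ 2 (mod 4), so the conjunction on the right does not hold.

Only the reverse direction holds.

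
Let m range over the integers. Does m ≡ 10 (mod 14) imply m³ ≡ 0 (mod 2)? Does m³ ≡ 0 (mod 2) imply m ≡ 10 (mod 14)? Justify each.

Only the forward direction holds.

(⇐) This fails: take m = 0. Then 0³ = 0 ≡ 0 (mod 2), yet 0 ≡ 0 (mod 14), not 10.

(⇒) Suppose m ≡ 10 (mod 14). Then m³ ≡ 10³ = 1000 (mod 14), and since 2 ∣ 14, also m³ ≡ 0 (mod 2).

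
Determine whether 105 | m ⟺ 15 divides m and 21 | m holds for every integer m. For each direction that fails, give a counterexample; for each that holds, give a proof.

Equivalent; both directions hold.

(⟹) If 105 ∣ m, write m = 105q. Since 105 = 7·15, m = 15·(7q), so 15 ∣ m; and since 105 = 5·21, m = 21·(5q), so 21 ∣ m.

(⟸) Suppose 15 ∣ m and 21 ∣ m. Any common multiple of 15 and 21 is a multiple of their lcm; here lcm(15, 21) = 15·21/gcd(15, 21) = 315/3 = 105, so 105 ∣ m.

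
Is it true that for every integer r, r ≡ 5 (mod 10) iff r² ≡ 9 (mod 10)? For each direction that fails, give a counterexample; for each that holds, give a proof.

(⇒) fails and (⇐) fails.

Forward direction. This fails: take r = 5. Then 5 ≡ 5 (mod 10), but 5² = 25 ≡ 5 (mod 10), not 9.

Converse. This fails: take r = 3. Then 3² = 9 ≡ 9 (mod 10), yet 3 ≡ 3 (mod 10), not 5.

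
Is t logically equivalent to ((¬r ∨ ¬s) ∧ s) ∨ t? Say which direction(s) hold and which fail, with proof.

(⇒) Assume the antecedent. If r is true, the antecedent forces (r = T, s = F, t = T) or (r = T, s = T, t = T), and ((¬r ∨ ¬s) ∧ s) ∨ t holds there. If r is false, the antecedent forces (r = F, s = F, t = T) or (r = F, s = T, t = T), and ((¬r ∨ ¬s) ∧ s) ∨ t holds there. Either way ((¬r ∨ ¬s) ∧ s) ∨ t holds.

(⇐) This fails. Under r = F, s = T, t = F, the left side is false but the right side is true.

Not equivalent: only (⇒) holds.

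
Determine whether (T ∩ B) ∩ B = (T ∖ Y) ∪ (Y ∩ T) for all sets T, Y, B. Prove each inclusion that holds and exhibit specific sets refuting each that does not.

Only the forward inclusion holds.

(⟸) This inclusion fails. Take T = {1}, Y = ∅, B = ∅; then 1 ∈ (T ∖ Y) ∪ (Y ∩ T) but 1 ∉ (T ∩ B) ∩ B.

(⟹) Let x ∈ (T ∩ B) ∩ B. Then either x ∈ T ∩ B and x ∉ Y; or x ∈ T ∩ Y ∩ B. In each case x ∈ (T ∖ Y) ∪ (Y ∩ T), so (T ∩ B) ∩ B ⊆ (T ∖ Y) ∪ (Y ∩ T).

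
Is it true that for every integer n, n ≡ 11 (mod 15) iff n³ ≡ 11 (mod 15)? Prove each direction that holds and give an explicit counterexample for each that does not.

Both directions hold; the statement is true.

(←) Suppose n³ ≡ 11 (mod 15). The only residue r in {0, …, 14} with r³ ≡ 11 (mod 15) is r = 11, so n ≡ 11 (mod 15).

(→) Suppose n ≡ 11 (mod 15). Write n = 15j + 11. Then (15j + 11)³ = 3375j³ + 7425j² + 5445j + 1331 = 15(225j³ + 495j² + 363j + 88) + 11, so n³ ≡ 11 (mod 15).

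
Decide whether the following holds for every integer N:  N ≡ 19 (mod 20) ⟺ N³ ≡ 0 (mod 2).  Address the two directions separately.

Neither direction holds.

(⇒) This fails: take N = 19. Then 19 ≡ 19 (mod 20), but 19³ = 6859 ≡ 1 (mod 2), not 0.

(⇐) This fails: take N = 0. Then 0³ = 0 ≡ 0 (mod 2), yet 0 ≡ 0 (mod 20), not 19.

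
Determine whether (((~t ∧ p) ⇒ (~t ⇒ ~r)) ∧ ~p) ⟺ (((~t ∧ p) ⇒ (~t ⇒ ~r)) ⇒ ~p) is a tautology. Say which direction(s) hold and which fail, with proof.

Only the forward implication holds.

(⟹) Assume the antecedent. If t is true, the antecedent forces (t = T, p = F, r = F) or (t = T, p = F, r = T), and ((~t ∧ p) ⇒ (~t ⇒ ~r)) ⇒ ~p holds there. If t is false, the antecedent forces (t = F, p = F, r = F) or (t = F, p = F, r = T), and ((~t ∧ p) ⇒ (~t ⇒ ~r)) ⇒ ~p holds there. Either way ((~t ∧ p) ⇒ (~t ⇒ ~r)) ⇒ ~p holds.

(⟸) This fails. Under t = F, p = T, r = T, the left side is false but the right side is true.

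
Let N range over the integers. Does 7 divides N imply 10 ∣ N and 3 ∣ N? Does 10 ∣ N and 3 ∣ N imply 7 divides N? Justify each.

Neither direction holds.

(→) This fails: take N = 7. Certainly 7 ∣ 7, but 10 ∤ 7.

(←) This fails: take N = 30. Both 10 ∣ 30 and 3 ∣ 30, yet 30 is not a multiple of 7 (since 30 = 4·7 + 2), so 7 ∤ 30.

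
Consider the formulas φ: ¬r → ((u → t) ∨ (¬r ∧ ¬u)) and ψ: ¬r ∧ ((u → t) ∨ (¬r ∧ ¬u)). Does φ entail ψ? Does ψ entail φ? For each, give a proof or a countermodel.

Only the converse holds.

(→) This fails. Under t = F, u = F, r = T, the left side is true but the right side is false.

(←) Assume the antecedent. If t is true, ¬r → ((u → t) ∨ (¬r ∧ ¬u)) reduces to true regardless of the other variables. If t is false, the antecedent forces (t = F, u = F, r = F), and ¬r → ((u → t) ∨ (¬r ∧ ¬u)) holds there. Either way ¬r → ((u → t) ∨ (¬r ∧ ¬u)) holds.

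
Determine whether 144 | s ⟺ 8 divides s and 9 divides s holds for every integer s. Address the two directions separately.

(←) This fails: take s = 72. Both 8 ∣ 72 and 9 ∣ 72, yet 72 is not a multiple of 144 (since 72 = 0·144 + 72), so 144 ∤ 72.

(→) If 144 ∣ s, write s = 144q. Since 144 = 18·8, s = 8·(18q), so 8 ∣ s; and since 144 = 16·9, s = 9·(16q), so 9 ∣ s.

Only the forward direction holds.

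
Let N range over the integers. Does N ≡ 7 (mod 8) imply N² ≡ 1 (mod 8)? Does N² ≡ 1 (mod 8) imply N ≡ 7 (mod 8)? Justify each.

(⇒) holds; (⇐) fails.

(⟹) Suppose N ≡ 7 (mod 8). Write N = 8j + 7. Then (8j + 7)² = 64j² + 112j + 49 = 8(8j² + 14j + 6) + 1, so N² ≡ 1 (mod 8).

(⟸) This fails: take N = 1. Then 1² = 1 ≡ 1 (mod 8), yet 1 ≡ 1 (mod 8), not 7.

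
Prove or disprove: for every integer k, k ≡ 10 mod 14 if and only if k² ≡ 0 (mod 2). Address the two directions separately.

Only the forward direction holds.

(⟸) This fails: take k = 0. Then 0² = 0 ≡ 0 (mod 2), yet 0 ≡ 0 (mod 14), not 10.

(⟹) Suppose k ≡ 10 (mod 14). Then k² ≡ 10² = 100 (mod 14), and since 2 ∣ 14, also k² ≡ 0 (mod 2).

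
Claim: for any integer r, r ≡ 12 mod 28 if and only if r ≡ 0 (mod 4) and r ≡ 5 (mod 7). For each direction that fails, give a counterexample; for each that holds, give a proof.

Equivalent; both directions hold.

Forward direction. Suppose r ≡ 12 (mod 28); write r = 28j + 12. Since 4 ∣ 28, reducing mod 4 gives r ≡ 12 ≡ 0 (mod 4); since 7 ∣ 28, reducing mod 7 gives r ≡ 12 ≡ 5 (mod 7).

Converse. If r ≡ 0 (mod 4) and r ≡ 5 (mod 7), then by the Chinese remainder theorem r ≡ 12 (mod 28). This is exactly r ≡ 12 (mod 28).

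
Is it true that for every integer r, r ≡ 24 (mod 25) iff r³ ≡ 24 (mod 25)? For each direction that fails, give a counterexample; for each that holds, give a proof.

Equivalent; both directions hold.

Forward direction. Suppose r ≡ 24 (mod 25). Write r = 25j + 24. Then (25j + 24)³ = 15625j³ + 45000j² + 43200j + 13824 = 25(625j³ + 1800j² + 1728j + 552) + 24, so r³ ≡ 24 (mod 25).

Converse. Suppose r³ ≡ 24 (mod 25). The only residue r in {0, …, 24} with r³ ≡ 24 (mod 25) is r = 24, so r ≡ 24 (mod 25).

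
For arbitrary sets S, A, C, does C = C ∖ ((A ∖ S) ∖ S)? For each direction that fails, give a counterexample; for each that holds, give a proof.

Only the reverse inclusion holds.

(⊆) This inclusion fails. Take S = ∅, A = {1}, C = {1}; then 1 ∈ C but 1 ∉ C ∖ ((A ∖ S) ∖ S).

(⊇) Let x ∈ C ∖ ((A ∖ S) ∖ S). Then either x ∈ C and x ∉ S, A; or x ∈ S ∩ C and x ∉ A; or x ∈ S ∩ A ∩ C. In each case x ∈ C, so C ∖ ((A ∖ S) ∖ S) ⊆ C.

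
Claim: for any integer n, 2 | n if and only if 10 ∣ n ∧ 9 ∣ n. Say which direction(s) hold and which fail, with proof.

Only the converse holds.

(←) Suppose 10 ∣ n and 9 ∣ n. Any common multiple of 10 and 9 is a multiple of their lcm; here gcd(10, 9) = 1, so lcm(10, 9) = 10·9 = 90, so 90 ∣ n. Since 2 ∣ 90, it follows that 2 ∣ n.

(→) This fails: take n = 2. Certainly 2 ∣ 2, but 10 ∤ 2.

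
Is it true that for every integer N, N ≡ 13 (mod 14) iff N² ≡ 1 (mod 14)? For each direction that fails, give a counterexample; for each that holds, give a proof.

(⇒) holds; (⇐) fails.

(→) Suppose N ≡ 13 (mod 14). Write N = 14j + 13. Then (14j + 13)² = 196j² + 364j + 169 = 14(14j² + 26j + 12) + 1, so N² ≡ 1 (mod 14).

(←) This fails: take N = 1. Then 1² = 1 ≡ 1 (mod 14), yet 1 ≡ 1 (mod 14), not 13.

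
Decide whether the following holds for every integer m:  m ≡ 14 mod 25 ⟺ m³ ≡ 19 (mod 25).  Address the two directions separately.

Forward direction. Suppose m ≡ 14 mod 25. Write m = 25j + 14. Then (25j + 14)³ = 15625j³ + 26250j² + 14700j + 2744 = 25(625j³ + 1050j² + 588j + 109) + 19, so m³ ≡ 19 (mod 25).

Converse. Suppose m³ ≡ 19 (mod 25). The only residue r in {0, …, 24} with r³ ≡ 19 (mod 25) is r = 14, so m ≡ 14 (mod 25).

Both implications hold.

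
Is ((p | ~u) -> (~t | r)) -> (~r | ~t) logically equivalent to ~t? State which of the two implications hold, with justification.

(←) Assume the antecedent. If t is true, the antecedent cannot hold. If t is false, the consequent reduces to true regardless of the other variables. Either way the consequent holds.

(→) This fails. Under r = F, t = T, u = F, p = F, the left side is true but the right side is false.

Not equivalent: only (⇐) holds.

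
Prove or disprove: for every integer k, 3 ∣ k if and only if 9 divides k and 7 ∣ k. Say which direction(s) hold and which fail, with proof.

[⇐] Suppose 9 ∣ k and 7 ∣ k. Any common multiple of 9 and 7 is a multiple of their lcm; here gcd(9, 7) = 1, so lcm(9, 7) = 9·7 = 63, so 63 ∣ k. Since 3 ∣ 63, it follows that 3 ∣ k.

[⇒] This fails: take k = 3. Certainly 3 ∣ 3, but 9 ∤ 3.

Not equivalent: only (⇐) holds.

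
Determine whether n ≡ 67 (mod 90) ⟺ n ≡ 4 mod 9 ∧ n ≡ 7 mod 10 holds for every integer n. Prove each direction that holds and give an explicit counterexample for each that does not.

(→) Suppose n ≡ 67 (mod 90); write n = 90j + 67. Since 9 ∣ 90, reducing mod 9 gives n ≡ 67 ≡ 4 (mod 9); since 10 ∣ 90, reducing mod 10 gives n ≡ 67 ≡ 7 (mod 10).

(←) Conversely, if n ≡ 4 (mod 9) and n ≡ 7 (mod 10), then by the Chinese remainder theorem n ≡ 67 (mod 90). This is exactly n ≡ 67 (mod 90).

Equivalent; both directions hold.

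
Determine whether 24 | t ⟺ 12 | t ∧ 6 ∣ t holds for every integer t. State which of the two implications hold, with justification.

[⇒] If 24 ∣ t, write t = 24q. Since 24 = 2·12, t = 12·(2q), so 12 ∣ t; and since 24 = 4·6, t = 6·(4q), so 6 ∣ t.

[⇐] This fails: take t = 12. Both 12 ∣ 12 and 6 ∣ 12, yet 12 is not a multiple of 24 (since 12 = 0·24 + 12), so 24 ∤ 12.

(⇒) holds; (⇐) fails.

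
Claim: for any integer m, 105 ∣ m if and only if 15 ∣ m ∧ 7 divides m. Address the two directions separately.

[⇐] Suppose 15 ∣ m and 7 ∣ m. Any common multiple of 15 and 7 is a multiple of their lcm; here gcd(15, 7) = 1, so lcm(15, 7) = 15·7 = 105, so 105 ∣ m.

[⇒] If 105 ∣ m, write m = 105q. Since 105 = 7·15, m = 15·(7q), so 15 ∣ m; and since 105 = 15·7, m = 7·(15q), so 7 ∣ m.

Both directions hold.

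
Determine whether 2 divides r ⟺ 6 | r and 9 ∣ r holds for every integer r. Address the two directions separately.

Forward direction. This fails: take r = 2. Certainly 2 ∣ 2, but 6 ∤ 2.

Converse. Suppose 6 ∣ r and 9 ∣ r. Any common multiple of 6 and 9 is a multiple of their lcm; here lcm(6, 9) = 6·9/gcd(6, 9) = 54/3 = 18, so 18 ∣ r. Since 2 ∣ 18, it follows that 2 ∣ r.

Only the converse holds.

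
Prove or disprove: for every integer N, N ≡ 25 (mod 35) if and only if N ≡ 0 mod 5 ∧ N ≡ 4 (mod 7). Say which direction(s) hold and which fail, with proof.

(⟹) Suppose N ≡ 25 (mod 35); write N = 35j + 25. Since 5 ∣ 35, reducing mod 5 gives N ≡ 25 ≡ 0 (mod 5); since 7 ∣ 35, reducing mod 7 gives N ≡ 25 ≡ 4 (mod 7).

(⟸) Conversely, if N ≡ 0 (mod 5) and N ≡ 4 (mod 7), then by the Chinese remainder theorem N ≡ 25 (mod 35). This is exactly N ≡ 25 (mod 35).

Equivalent; both directions hold.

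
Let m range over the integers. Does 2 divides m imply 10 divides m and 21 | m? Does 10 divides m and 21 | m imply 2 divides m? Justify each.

Not equivalent: only (⇐) holds.

(⇐) Suppose 10 ∣ m and 21 ∣ m. Any common multiple of 10 and 21 is a multiple of their lcm; here gcd(10, 21) = 1, so lcm(10, 21) = 10·21 = 210, so 210 ∣ m. Since 2 ∣ 210, it follows that 2 ∣ m.

(⇒) This fails: take m = 2. Certainly 2 ∣ 2, but 10 ∤ 2.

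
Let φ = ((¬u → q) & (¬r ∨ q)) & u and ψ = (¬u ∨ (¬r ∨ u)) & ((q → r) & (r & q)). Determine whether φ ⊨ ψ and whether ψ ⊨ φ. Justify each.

(⇒) This fails. Under q = F, r = F, u = T, the left side is true but the right side is false.

(⇐) This fails. Under q = T, r = T, u = F, the left side is false but the right side is true.

Both directions fail.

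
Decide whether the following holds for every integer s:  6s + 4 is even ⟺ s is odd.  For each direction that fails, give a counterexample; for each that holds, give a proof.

Forward direction. This fails: take s = 2. Then 6s + 4 = 16, which is even, yet s = 2 is even, not odd.

Converse. Suppose s is odd. Since 6 is even, 6s is even for every s, so 6s + 4 has the same parity as 4, which is even. Hence 6s + 4 is even.

(⇒) fails; (⇐) holds.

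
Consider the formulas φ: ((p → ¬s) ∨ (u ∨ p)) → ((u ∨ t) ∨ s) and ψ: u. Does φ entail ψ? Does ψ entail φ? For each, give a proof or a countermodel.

(→) This fails. Under p = F, u = F, s = T, t = F, the left side is true but the right side is false.

(←) Assume the antecedent. If u is true, the consequent reduces to true regardless of the other variables. If u is false, the antecedent cannot hold. Either way the consequent holds.

Not equivalent: only (⇐) holds.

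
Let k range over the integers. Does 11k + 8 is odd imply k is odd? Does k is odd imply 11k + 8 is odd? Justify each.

(⇒) Suppose 11k + 8 is odd. Since 11 is odd, 11k and k have the same parity, so 11k + 8 ≡ k + 8 (mod 2). As 8 is even, 11k + 8 is odd exactly when k is odd. Thus k is odd.

(⇐) Conversely, suppose k is odd; write k = 2j + 1. Then 11k + 8 = 11·(2j + 1) + 8 = 2·11j + 19, which is odd.

Both implications hold.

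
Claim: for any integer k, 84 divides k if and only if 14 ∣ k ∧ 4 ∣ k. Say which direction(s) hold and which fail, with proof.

The forward direction holds; the converse fails.

(⟸) This fails: take k = 28. Both 14 ∣ 28 and 4 ∣ 28, yet 28 is not a multiple of 84 (since 28 = 0·84 + 28), so 84 ∤ 28.

(⟹) If 84 ∣ k, write k = 84q. Since 84 = 6·14, k = 14·(6q), so 14 ∣ k; and since 84 = 21·4, k = 4·(21q), so 4 ∣ k.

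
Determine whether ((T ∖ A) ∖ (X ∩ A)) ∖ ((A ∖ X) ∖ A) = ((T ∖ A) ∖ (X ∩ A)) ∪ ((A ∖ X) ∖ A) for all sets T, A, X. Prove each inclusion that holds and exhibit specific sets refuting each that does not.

The two sets are equal.

Forward inclusion. Let x ∈ ((T ∖ A) ∖ (X ∩ A)) ∖ ((A ∖ X) ∖ A). Then either x ∈ T and x ∉ A, X; or x ∈ T ∩ X and x ∉ A. In each case x ∈ ((T ∖ A) ∖ (X ∩ A)) ∪ ((A ∖ X) ∖ A), so ((T ∖ A) ∖ (X ∩ A)) ∖ ((A ∖ X) ∖ A) ⊆ ((T ∖ A) ∖ (X ∩ A)) ∪ ((A ∖ X) ∖ A).

Reverse inclusion. Let x ∈ ((T ∖ A) ∖ (X ∩ A)) ∪ ((A ∖ X) ∖ A). Then either x ∈ T and x ∉ A, X; or x ∈ T ∩ X and x ∉ A. In each case x ∈ ((T ∖ A) ∖ (X ∩ A)) ∖ ((A ∖ X) ∖ A), so ((T ∖ A) ∖ (X ∩ A)) ∪ ((A ∖ X) ∖ A) ⊆ ((T ∖ A) ∖ (X ∩ A)) ∖ ((A ∖ X) ∖ A).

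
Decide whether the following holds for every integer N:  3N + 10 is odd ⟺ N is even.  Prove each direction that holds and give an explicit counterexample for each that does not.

(→) This fails: N = 3 gives 3N + 10 = 19, which is odd, but 3 is odd, not even.

(←) This also fails: N = 6 is even, but 3N + 10 = 28 is even, not odd.

Neither direction holds.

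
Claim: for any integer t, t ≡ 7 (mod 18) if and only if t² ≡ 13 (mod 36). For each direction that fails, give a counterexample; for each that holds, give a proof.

(⟹) Suppose t ≡ 7 (mod 18). Working modulo 36, t ∈ {7, 25}; for each such r, r² ≡ 13 (mod 36).

(⟸) This fails: take t = 11. Then 11² = 121 ≡ 13 (mod 36), yet 11 ≡ 11 (mod 18), not 7.

(⇒) holds; (⇐) fails.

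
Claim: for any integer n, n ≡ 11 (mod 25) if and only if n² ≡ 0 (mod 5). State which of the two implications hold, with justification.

(⇒) fails and (⇐) fails.

(⇒) This fails: take n = 11. Then 11 ≡ 11 (mod 25), but 11² = 121 ≡ 1 (mod 5), not 0.

(⇐) This fails: take n = 0. Then 0² = 0 ≡ 0 (mod 5), yet 0 ≡ 0 (mod 25), not 11.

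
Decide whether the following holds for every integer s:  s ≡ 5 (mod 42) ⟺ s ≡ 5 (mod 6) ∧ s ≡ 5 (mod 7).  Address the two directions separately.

[⇐] If s ≡ 5 (mod 6) and s ≡ 5 (mod 7), then by the Chinese remainder theorem s ≡ 5 (mod 42). This is exactly s ≡ 5 (mod 42).

[⇒] Suppose s ≡ 5 (mod 42); write s = 42j + 5. Since 6 ∣ 42, reducing mod 6 gives s ≡ 5 (mod 6); since 7 ∣ 42, reducing mod 7 gives s ≡ 5 (mod 7).

Both directions hold; the statement is true.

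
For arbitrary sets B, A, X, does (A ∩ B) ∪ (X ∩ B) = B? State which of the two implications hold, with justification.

(⟹) Let x ∈ (A ∩ B) ∪ (X ∩ B). Then either x ∈ B ∩ A and x ∉ X; or x ∈ B ∩ X and x ∉ A; or x ∈ B ∩ A ∩ X. In each case x ∈ B, so (A ∩ B) ∪ (X ∩ B) ⊆ B.

(⟸) This inclusion fails. Take B = {1}, A = ∅, X = ∅; then 1 ∈ B but 1 ∉ (A ∩ B) ∪ (X ∩ B).

The sets are not equal: only the forward inclusion holds.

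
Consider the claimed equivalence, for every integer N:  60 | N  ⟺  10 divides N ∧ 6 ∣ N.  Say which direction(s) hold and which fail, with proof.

Not equivalent: only (⇒) holds.

(⟹) If 60 ∣ N, write N = 60q. Since 60 = 6·10, N = 10·(6q), so 10 ∣ N; and since 60 = 10·6, N = 6·(10q), so 6 ∣ N.

(⟸) This fails: take N = 30. Both 10 ∣ 30 and 6 ∣ 30, yet 30 is not a multiple of 60 (since 30 = 0·60 + 30), so 60 ∤ 30.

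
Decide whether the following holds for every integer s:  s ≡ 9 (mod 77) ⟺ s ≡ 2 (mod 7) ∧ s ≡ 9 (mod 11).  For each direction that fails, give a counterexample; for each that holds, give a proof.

Equivalent; both directions hold.

(⟸) If s ≡ 2 (mod 7) and s ≡ 9 (mod 11), then by the Chinese remainder theorem s ≡ 9 (mod 77). This is exactly s ≡ 9 (mod 77).

(⟹) Suppose s ≡ 9 (mod 77); write s = 77j + 9. Since 7 ∣ 77, reducing mod 7 gives s ≡ 9 ≡ 2 (mod 7); since 11 ∣ 77, reducing mod 11 gives s ≡ 9 (mod 11).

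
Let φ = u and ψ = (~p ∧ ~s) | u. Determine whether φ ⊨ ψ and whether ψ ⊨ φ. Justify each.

(→) Assume the antecedent. If s is true, the antecedent forces (s = T, p = F, u = T) or (s = T, p = T, u = T), and (~p ∧ ~s) | u holds there. If s is false, the antecedent forces (s = F, p = F, u = T) or (s = F, p = T, u = T), and (~p ∧ ~s) | u holds there. Either way (~p ∧ ~s) | u holds.

(←) This fails. Under s = F, p = F, u = F, the left side is false but the right side is true.

The forward direction holds; the converse fails.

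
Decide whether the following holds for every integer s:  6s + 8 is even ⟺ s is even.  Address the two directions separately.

The forward direction fails; the converse holds.

(⟸) Suppose s is even. Since 6 is even, 6s is even for every s, so 6s + 8 has the same parity as 8, which is even. Hence 6s + 8 is even.

(⟹) This fails: take s = 5. Then 6s + 8 = 38, which is even, yet s = 5 is odd, not even.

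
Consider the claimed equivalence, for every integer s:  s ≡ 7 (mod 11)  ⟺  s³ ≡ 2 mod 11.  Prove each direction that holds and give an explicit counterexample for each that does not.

Both directions hold.

Forward direction. Suppose s ≡ 7 (mod 11). Write s = 11j + 7. Then (11j + 7)³ = 1331j³ + 2541j² + 1617j + 343 = 11(121j³ + 231j² + 147j + 31) + 2, so s³ ≡ 2 (mod 11).

Converse. For the converse, argue contrapositively. If s ≢ 7 (mod 11), then s is congruent to one of 0, 1, 2, 3, 4, 5, 6, 8, 9, 10 modulo 11, and these give s³ ≡ 0, 1, 8, 5, 9, 4, 7, 6, 3, 10 respectively — never 2.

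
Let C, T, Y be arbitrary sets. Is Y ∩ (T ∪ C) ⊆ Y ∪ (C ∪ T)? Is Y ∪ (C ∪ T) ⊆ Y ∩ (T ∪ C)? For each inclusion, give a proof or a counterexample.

(⊆) Let x ∈ Y ∩ (T ∪ C). Then either x ∈ C ∩ Y and x ∉ T; or x ∈ T ∩ Y and x ∉ C; or x ∈ C ∩ T ∩ Y. In each case x ∈ Y ∪ (C ∪ T), so Y ∩ (T ∪ C) ⊆ Y ∪ (C ∪ T).

(⊇) This inclusion fails. Take C = {1}, T = ∅, Y = ∅; then 1 ∈ Y ∪ (C ∪ T) but 1 ∉ Y ∩ (T ∪ C).

The sets are not equal: only the forward inclusion holds.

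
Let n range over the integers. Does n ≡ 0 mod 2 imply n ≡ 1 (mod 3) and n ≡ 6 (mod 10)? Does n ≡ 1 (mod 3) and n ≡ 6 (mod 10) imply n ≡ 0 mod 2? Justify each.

(⇒) fails; (⇐) holds.

(⟸) If n ≡ 1 (mod 3) and n ≡ 6 (mod 10), then by the Chinese remainder theorem n ≡ 16 (mod 30). Since 16 ≡ 0 (mod 2) and 2 ∣ 30, we get n ≡ 0 (mod 2).

(⟹) This fails: n = 0 gives 0 ≡ 0 (mod 2) but 0 ≡ 0 (mod 3), so the conjunction on the right does not hold.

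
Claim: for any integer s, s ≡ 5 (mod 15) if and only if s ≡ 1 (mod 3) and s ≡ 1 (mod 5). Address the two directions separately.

Both directions fail.

(⟹) This fails: s = 5 gives 5 ≡ 5 (mod 15) but 5 ≡ 2 (mod 3), so the conjunction on the right does not hold.

(⟸) This fails: s = 1 satisfies both congruences on the right (1 ≡ 1 mod 3 and 1 ≡ 1 mod 5) yet 1 ≡ 1 (mod 15), not 5.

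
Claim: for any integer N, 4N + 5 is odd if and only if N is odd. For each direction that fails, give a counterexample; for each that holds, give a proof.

(⇒) This fails: take N = 4. Then 4N + 5 = 21, which is odd, yet N = 4 is even, not odd.

(⇐) Suppose N is odd. Since 4 is even, 4N is even for every N, so 4N + 5 has the same parity as 5, which is odd. Hence 4N + 5 is odd.

Only the reverse direction holds.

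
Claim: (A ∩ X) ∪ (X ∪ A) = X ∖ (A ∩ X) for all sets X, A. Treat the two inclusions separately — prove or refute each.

The sets are not equal: only the reverse inclusion holds.

(⟹) This inclusion fails. Take X = ∅, A = {1}; then 1 ∈ (A ∩ X) ∪ (X ∪ A) but 1 ∉ X ∖ (A ∩ X).

(⟸) Let x ∈ X ∖ (A ∩ X). Then x ∈ X and x ∉ A, from which x ∈ (A ∩ X) ∪ (X ∪ A).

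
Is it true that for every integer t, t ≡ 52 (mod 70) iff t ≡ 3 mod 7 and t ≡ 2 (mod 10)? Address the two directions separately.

(⇒) Suppose t ≡ 52 (mod 70); write t = 70j + 52. Since 7 ∣ 70, reducing mod 7 gives t ≡ 52 ≡ 3 (mod 7); since 10 ∣ 70, reducing mod 10 gives t ≡ 52 ≡ 2 (mod 10).

(⇐) Conversely, if t ≡ 3 (mod 7) and t ≡ 2 (mod 10), then by the Chinese remainder theorem t ≡ 52 (mod 70). This is exactly t ≡ 52 (mod 70).

Both directions hold; the statement is true.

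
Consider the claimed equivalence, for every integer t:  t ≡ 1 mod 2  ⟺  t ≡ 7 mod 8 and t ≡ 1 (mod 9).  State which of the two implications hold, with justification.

(⇒) fails; (⇐) holds.

[⇐] If t ≡ 7 (mod 8) and t ≡ 1 (mod 9), then by the Chinese remainder theorem t ≡ 55 (mod 72). Since 55 ≡ 1 (mod 2) and 2 ∣ 72, we get t ≡ 1 (mod 2).

[⇒] This fails: t = 1 gives 1 ≡ 1 (mod 2) but 1 ≡ 1 (mod 8), so the conjunction on the right does not hold.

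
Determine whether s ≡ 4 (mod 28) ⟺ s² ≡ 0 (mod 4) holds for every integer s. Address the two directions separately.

(⇒) holds; (⇐) fails.

Forward direction. Suppose s ≡ 4 (mod 28). Then s² ≡ 4² = 16 (mod 28), and since 4 ∣ 28, also s² ≡ 0 (mod 4).

Converse. This fails: take s = 0. Then 0² = 0 ≡ 0 (mod 4), yet 0 ≡ 0 (mod 28), not 4.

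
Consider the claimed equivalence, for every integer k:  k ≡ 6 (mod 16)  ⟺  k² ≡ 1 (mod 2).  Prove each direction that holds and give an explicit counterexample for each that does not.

(→) This fails: take k = 6. Then 6 ≡ 6 (mod 16), but 6² = 36 ≡ 0 (mod 2), not 1.

(←) This fails: take k = 1. Then 1² = 1 ≡ 1 (mod 2), yet 1 ≡ 1 (mod 16), not 6.

Neither direction holds.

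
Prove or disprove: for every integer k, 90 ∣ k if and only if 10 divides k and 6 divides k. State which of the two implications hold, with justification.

The forward direction holds; the converse fails.

[⇒] If 90 ∣ k, write k = 90q. Since 90 = 9·10, k = 10·(9q), so 10 ∣ k; and since 90 = 15·6, k = 6·(15q), so 6 ∣ k.

[⇐] This fails: take k = 30. Both 10 ∣ 30 and 6 ∣ 30, yet 30 is not a multiple of 90 (since 30 = 0·90 + 30), so 90 ∤ 30.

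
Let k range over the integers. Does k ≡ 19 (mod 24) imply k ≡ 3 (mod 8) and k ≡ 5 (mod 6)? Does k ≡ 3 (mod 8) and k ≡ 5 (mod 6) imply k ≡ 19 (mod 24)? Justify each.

(⟹) This fails: k = 19 gives 19 ≡ 19 (mod 24) but 19 ≡ 1 (mod 6), so the conjunction on the right does not hold.

(⟸) This fails: k = 11 satisfies both congruences on the right (11 ≡ 3 mod 8 and 11 ≡ 5 mod 6) yet 11 ≡ 11 (mod 24), not 19.

Neither direction holds.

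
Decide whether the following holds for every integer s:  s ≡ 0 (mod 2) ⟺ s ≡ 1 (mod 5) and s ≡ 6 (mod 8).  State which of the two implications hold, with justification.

Forward direction. This fails: s = 0 gives 0 ≡ 0 (mod 2) but 0 ≡ 0 (mod 5), so the conjunction on the right does not hold.

Converse. If s ≡ 1 (mod 5) and s ≡ 6 (mod 8), then by the Chinese remainder theorem s ≡ 6 (mod 40). Since 6 ≡ 0 (mod 2) and 2 ∣ 40, we get s ≡ 0 (mod 2).

The forward direction fails; the converse holds.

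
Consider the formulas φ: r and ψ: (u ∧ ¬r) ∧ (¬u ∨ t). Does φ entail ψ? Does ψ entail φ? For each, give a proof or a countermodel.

Neither direction holds.

[⇒] This fails. Under r = T, t = F, u = F, the left side is true but the right side is false.

[⇐] This fails. Under r = F, t = T, u = T, the left side is false but the right side is true.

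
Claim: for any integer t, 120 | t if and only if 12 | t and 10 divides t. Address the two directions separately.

(←) This fails: take t = 60. Both 12 ∣ 60 and 10 ∣ 60, yet 60 is not a multiple of 120 (since 60 = 0·120 + 60), so 120 ∤ 60.

(→) If 120 ∣ t, write t = 120q. Since 120 = 10·12, t = 12·(10q), so 12 ∣ t; and since 120 = 12·10, t = 10·(12q), so 10 ∣ t.

Not equivalent: only (⇒) holds.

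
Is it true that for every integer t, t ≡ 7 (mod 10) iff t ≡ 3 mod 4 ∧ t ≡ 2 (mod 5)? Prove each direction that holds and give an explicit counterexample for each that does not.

[⇒] This fails: t = 17 gives 17 ≡ 7 (mod 10) but 17 ≡ 1 (mod 4), so the conjunction on the right does not hold.

[⇐] Conversely, if t ≡ 3 (mod 4) and t ≡ 2 (mod 5), then by the Chinese remainder theorem t ≡ 7 (mod 20). Since 7 ≡ 7 (mod 10) and 10 ∣ 20, we get t ≡ 7 (mod 10).

Not equivalent: only (⇐) holds.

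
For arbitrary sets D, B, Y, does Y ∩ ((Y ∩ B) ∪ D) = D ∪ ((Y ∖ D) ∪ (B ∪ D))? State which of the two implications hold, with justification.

Forward inclusion. Let x ∈ Y ∩ ((Y ∩ B) ∪ D). Then either x ∈ D ∩ Y and x ∉ B; or x ∈ B ∩ Y and x ∉ D; or x ∈ D ∩ B ∩ Y. In each case x ∈ D ∪ ((Y ∖ D) ∪ (B ∪ D)), so Y ∩ ((Y ∩ B) ∪ D) ⊆ D ∪ ((Y ∖ D) ∪ (B ∪ D)).

Reverse inclusion. This inclusion fails. Take D = {1}, B = ∅, Y = ∅; then 1 ∈ D ∪ ((Y ∖ D) ∪ (B ∪ D)) but 1 ∉ Y ∩ ((Y ∩ B) ∪ D).

The sets are not equal: only the forward inclusion holds.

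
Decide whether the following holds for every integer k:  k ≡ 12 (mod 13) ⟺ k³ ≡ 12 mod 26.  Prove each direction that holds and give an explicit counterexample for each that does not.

Neither implication holds.

(→) This fails: take k = 25. Then 25 ≡ 12 (mod 13), but 25³ = 15625 ≡ 25 (mod 26), not 12.

(←) This fails: take k = 4. Then 4³ = 64 ≡ 12 (mod 26), yet 4 ≡ 4 (mod 13), not 12.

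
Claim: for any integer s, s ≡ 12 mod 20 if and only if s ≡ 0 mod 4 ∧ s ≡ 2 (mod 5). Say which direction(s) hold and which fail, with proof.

(⇐) If s ≡ 0 (mod 4) and s ≡ 2 (mod 5), then by the Chinese remainder theorem s ≡ 12 (mod 20). This is exactly s ≡ 12 (mod 20).

(⇒) Suppose s ≡ 12 (mod 20); write s = 20j + 12. Since 4 ∣ 20, reducing mod 4 gives s ≡ 12 ≡ 0 (mod 4); since 5 ∣ 20, reducing mod 5 gives s ≡ 12 ≡ 2 (mod 5).

Both implications hold.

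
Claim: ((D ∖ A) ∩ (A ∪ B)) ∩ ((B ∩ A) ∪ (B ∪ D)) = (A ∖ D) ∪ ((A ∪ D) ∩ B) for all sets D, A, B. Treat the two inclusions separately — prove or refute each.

(⊆) Let x ∈ ((D ∖ A) ∩ (A ∪ B)) ∩ ((B ∩ A) ∪ (B ∪ D)). Then x ∈ D ∩ B and x ∉ A, from which x ∈ (A ∖ D) ∪ ((A ∪ D) ∩ B).

(⊇) This inclusion fails. Take D = ∅, A = {1}, B = ∅; then 1 ∈ (A ∖ D) ∪ ((A ∪ D) ∩ B) but 1 ∉ ((D ∖ A) ∩ (A ∪ B)) ∩ ((B ∩ A) ∪ (B ∪ D)).

(⊆) holds; (⊇) fails.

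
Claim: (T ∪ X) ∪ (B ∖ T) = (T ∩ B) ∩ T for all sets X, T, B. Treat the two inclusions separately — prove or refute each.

Only the reverse inclusion holds.

(⊆) This inclusion fails. Take X = {1}, T = ∅, B = ∅; then 1 ∈ (T ∪ X) ∪ (B ∖ T) but 1 ∉ (T ∩ B) ∩ T.

(⊇) Let x ∈ (T ∩ B) ∩ T. Then either x ∈ T ∩ B and x ∉ X; or x ∈ X ∩ T ∩ B. In each case x ∈ (T ∪ X) ∪ (B ∖ T), so (T ∩ B) ∩ T ⊆ (T ∪ X) ∪ (B ∖ T).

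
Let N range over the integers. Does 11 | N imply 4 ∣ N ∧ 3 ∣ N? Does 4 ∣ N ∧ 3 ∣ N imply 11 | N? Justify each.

Neither direction holds.

(⇒) This fails: take N = 11. Certainly 11 ∣ 11, but 4 ∤ 11.

(⇐) This fails: take N = 12. Both 4 ∣ 12 and 3 ∣ 12, yet 12 is not a multiple of 11 (since 12 = 1·11 + 1), so 11 ∤ 12.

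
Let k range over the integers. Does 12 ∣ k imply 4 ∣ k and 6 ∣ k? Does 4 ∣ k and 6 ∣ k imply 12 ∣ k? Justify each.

(⇒) If 12 ∣ k, write k = 12q. Since 12 = 3·4, k = 4·(3q), so 4 ∣ k; and since 12 = 2·6, k = 6·(2q), so 6 ∣ k.

(⇐) Suppose 4 ∣ k and 6 ∣ k. Any common multiple of 4 and 6 is a multiple of their lcm; here lcm(4, 6) = 4·6/gcd(4, 6) = 24/2 = 12, so 12 ∣ k.

The biconditional holds.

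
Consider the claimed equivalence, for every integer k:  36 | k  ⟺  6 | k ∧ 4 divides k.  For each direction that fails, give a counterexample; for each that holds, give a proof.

(⇐) This fails: take k = 12. Both 6 ∣ 12 and 4 ∣ 12, yet 12 is not a multiple of 36 (since 12 = 0·36 + 12), so 36 ∤ 12.

(⇒) If 36 ∣ k, write k = 36q. Since 36 = 6·6, k = 6·(6q), so 6 ∣ k; and since 36 = 9·4, k = 4·(9q), so 4 ∣ k.

Only the forward direction holds.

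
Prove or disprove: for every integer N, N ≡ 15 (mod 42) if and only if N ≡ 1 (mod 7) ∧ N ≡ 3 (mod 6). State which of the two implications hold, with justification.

(⟹) Suppose N ≡ 15 (mod 42); write N = 42j + 15. Since 7 ∣ 42, reducing mod 7 gives N ≡ 15 ≡ 1 (mod 7); since 6 ∣ 42, reducing mod 6 gives N ≡ 15 ≡ 3 (mod 6).

(⟸) Conversely, if N ≡ 1 (mod 7) and N ≡ 3 (mod 6), then by the Chinese remainder theorem N ≡ 15 (mod 42). This is exactly N ≡ 15 (mod 42).

Both directions hold; the statement is true.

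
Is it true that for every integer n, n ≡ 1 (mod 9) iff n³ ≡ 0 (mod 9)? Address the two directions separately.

Forward direction. This fails: take n = 1. Then 1 ≡ 1 (mod 9), but 1³ = 1 ≡ 1 (mod 9), not 0.

Converse. This fails: take n = 0. Then 0³ = 0 ≡ 0 (mod 9), yet 0 ≡ 0 (mod 9), not 1.

Neither direction holds.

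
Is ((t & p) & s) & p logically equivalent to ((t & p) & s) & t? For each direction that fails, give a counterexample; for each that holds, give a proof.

(→) Assume the antecedent. If t is true, the antecedent forces (t = T, s = T, p = T), and ((t & p) & s) & t holds there. If t is false, the antecedent cannot hold. Either way ((t & p) & s) & t holds.

(←) Assume the antecedent. If t is true, the antecedent forces (t = T, s = T, p = T), and ((t & p) & s) & p holds there. If t is false, the antecedent cannot hold. Either way ((t & p) & s) & p holds.

The biconditional holds.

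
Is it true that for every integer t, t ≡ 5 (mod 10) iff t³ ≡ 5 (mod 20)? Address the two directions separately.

The forward direction fails; the converse holds.

(→) This fails: take t = 15. Then 15 ≡ 5 (mod 10), but 15³ = 3375 ≡ 15 (mod 20), not 5.

(←) Conversely, the residues r modulo 20 with r³ ≡ 5 (mod 20) are exactly {5}, and each is ≡ 5 (mod 10).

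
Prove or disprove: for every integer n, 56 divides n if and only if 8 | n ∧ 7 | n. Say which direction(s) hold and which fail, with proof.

Both directions hold.

[⇒] If 56 ∣ n, write n = 56q. Since 56 = 7·8, n = 8·(7q), so 8 ∣ n; and since 56 = 8·7, n = 7·(8q), so 7 ∣ n.

[⇐] Suppose 8 ∣ n and 7 ∣ n. Any common multiple of 8 and 7 is a multiple of their lcm; here gcd(8, 7) = 1, so lcm(8, 7) = 8·7 = 56, so 56 ∣ n.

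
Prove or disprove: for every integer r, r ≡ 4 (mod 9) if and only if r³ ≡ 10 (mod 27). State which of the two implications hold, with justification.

Both implications hold.

(⇒) Suppose r ≡ 4 (mod 9). Working modulo 27, r ∈ {4, 13, 22}; for each such r, r³ ≡ 10 (mod 27).

(⇐) Conversely, the residues r modulo 27 with r³ ≡ 10 (mod 27) are exactly {4, 13, 22}, and each is ≡ 4 (mod 9).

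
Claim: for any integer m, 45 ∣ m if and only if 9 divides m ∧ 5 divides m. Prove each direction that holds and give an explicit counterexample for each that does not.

The biconditional holds.

(⟹) If 45 ∣ m, write m = 45q. Since 45 = 5·9, m = 9·(5q), so 9 ∣ m; and since 45 = 9·5, m = 5·(9q), so 5 ∣ m.

(⟸) Suppose 9 ∣ m and 5 ∣ m. Any common multiple of 9 and 5 is a multiple of their lcm; here gcd(9, 5) = 1, so lcm(9, 5) = 9·5 = 45, so 45 ∣ m.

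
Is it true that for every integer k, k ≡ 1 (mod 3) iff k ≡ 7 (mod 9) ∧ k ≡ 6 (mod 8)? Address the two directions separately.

The forward direction fails; the converse holds.

(⇐) If k ≡ 7 (mod 9) and k ≡ 6 (mod 8), then by the Chinese remainder theorem k ≡ 70 (mod 72). Since 70 ≡ 1 (mod 3) and 3 ∣ 72, we get k ≡ 1 (mod 3).

(⇒) This fails: k = 1 gives 1 ≡ 1 (mod 3) but 1 ≡ 1 (mod 9), so the conjunction on the right does not hold.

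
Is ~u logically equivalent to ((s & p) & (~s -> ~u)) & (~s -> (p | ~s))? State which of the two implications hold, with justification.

(⟹) This fails. Under s = F, p = F, u = F, the left side is true but the right side is false.

(⟸) This fails. Under s = T, p = T, u = T, the left side is false but the right side is true.

(⇒) fails and (⇐) fails.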